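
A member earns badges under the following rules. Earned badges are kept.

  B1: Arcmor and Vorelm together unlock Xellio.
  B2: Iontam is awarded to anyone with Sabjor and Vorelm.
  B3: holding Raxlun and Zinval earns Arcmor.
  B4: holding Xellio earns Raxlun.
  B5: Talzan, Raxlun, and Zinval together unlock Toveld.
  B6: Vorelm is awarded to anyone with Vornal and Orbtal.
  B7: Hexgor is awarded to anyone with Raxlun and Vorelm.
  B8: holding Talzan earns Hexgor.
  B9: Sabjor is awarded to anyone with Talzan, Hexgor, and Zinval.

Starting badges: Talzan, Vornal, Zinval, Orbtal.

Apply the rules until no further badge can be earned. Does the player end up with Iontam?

With Vornal and Orbtal, Vorelm is earned (B6).
With Talzan, Hexgor is earned (B8).
With Talzan, Hexgor, and Zinval, Sabjor is earned (B9).
With Sabjor and Vorelm, Iontam is earned (B2).

Yes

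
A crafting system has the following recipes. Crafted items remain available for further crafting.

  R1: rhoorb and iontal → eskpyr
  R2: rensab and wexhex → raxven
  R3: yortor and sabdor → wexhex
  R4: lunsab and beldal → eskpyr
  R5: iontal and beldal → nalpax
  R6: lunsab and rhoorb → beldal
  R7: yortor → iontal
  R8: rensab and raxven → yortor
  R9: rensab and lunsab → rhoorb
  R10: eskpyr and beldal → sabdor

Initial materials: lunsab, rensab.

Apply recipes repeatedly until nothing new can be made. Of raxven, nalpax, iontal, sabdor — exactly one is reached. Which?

sabdor

Using R9, rensab and lunsab make rhoorb.
lunsab and rhoorb → beldal (R6).
Using R4, lunsab and beldal make eskpyr.
eskpyr and beldal → sabdor (R10).
iontal would need yortor (R7), but yortor is never obtained. raxven would need rensab and wexhex (R2), but wexhex is never obtained. nalpax would need iontal and beldal (R5), but iontal is never obtained.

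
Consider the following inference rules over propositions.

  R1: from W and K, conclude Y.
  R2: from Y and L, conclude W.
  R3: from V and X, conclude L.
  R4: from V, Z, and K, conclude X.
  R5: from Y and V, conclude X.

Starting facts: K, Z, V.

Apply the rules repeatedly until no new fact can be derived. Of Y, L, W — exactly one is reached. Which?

V, Z, and K hold, so X follows (R4).
V and X hold, so L follows (R3).
W would need Y and L (R2), but Y is never established. Y would need W and K (R1), but W is never established.

L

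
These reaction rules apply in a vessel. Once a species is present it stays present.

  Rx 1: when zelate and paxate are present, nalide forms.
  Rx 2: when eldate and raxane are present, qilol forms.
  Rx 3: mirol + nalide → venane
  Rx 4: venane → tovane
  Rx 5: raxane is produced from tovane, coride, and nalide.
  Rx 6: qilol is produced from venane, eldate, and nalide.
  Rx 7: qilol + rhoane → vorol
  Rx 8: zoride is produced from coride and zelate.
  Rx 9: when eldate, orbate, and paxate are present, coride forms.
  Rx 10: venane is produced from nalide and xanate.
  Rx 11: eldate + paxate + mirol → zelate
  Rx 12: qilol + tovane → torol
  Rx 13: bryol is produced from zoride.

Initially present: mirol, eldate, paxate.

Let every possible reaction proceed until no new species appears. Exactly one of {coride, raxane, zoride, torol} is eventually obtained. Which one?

eldate, paxate, and mirol present → zelate forms (Rx 11).
zelate and paxate present → nalide forms (Rx 1).
mirol and nalide present → venane forms (Rx 3).
venane present → tovane forms (Rx 4).
venane, eldate, and nalide present → qilol forms (Rx 6).
qilol and tovane present → torol forms (Rx 12).
coride would need eldate, orbate, and paxate (Rx 9), but orbate never forms. zoride would need coride and zelate (Rx 8), but coride never forms. raxane would need tovane, coride, and nalide (Rx 5), but coride never forms.

torol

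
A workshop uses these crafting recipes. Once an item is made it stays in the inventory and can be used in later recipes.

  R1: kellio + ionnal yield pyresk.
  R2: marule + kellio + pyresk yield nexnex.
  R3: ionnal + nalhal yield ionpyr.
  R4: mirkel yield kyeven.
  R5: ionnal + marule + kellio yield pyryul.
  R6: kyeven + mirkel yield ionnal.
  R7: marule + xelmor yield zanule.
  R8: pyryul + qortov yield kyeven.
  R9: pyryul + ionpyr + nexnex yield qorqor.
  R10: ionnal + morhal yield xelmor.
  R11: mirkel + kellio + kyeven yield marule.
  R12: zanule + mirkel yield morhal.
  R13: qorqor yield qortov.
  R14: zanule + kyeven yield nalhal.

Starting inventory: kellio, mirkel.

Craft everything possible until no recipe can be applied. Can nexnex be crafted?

Yes

mirkel → kyeven (R4).
Using R11, mirkel, kellio, and kyeven make marule.
Using R6, kyeven and mirkel make ionnal.
kellio + ionnal → pyresk (R1).
marule + kellio + pyresk → nexnex (R2).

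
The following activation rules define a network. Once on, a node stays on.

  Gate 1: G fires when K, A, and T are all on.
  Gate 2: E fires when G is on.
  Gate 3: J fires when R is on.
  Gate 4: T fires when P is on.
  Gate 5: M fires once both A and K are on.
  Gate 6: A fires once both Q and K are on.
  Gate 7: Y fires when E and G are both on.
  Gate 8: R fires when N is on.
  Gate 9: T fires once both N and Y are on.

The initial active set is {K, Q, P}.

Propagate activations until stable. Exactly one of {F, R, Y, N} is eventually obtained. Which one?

Q and K are on, so A fires (Gate 6).
Gate 4: P on → T on.
Gate 1: K, A, and T on → G on.
Gate 2: G on → E on.
Gate 7: E and G on → Y on.
R would need N (Gate 8), but N never turns on. No rule produces F, and it is not given. No rule produces N, and it is not given.

Y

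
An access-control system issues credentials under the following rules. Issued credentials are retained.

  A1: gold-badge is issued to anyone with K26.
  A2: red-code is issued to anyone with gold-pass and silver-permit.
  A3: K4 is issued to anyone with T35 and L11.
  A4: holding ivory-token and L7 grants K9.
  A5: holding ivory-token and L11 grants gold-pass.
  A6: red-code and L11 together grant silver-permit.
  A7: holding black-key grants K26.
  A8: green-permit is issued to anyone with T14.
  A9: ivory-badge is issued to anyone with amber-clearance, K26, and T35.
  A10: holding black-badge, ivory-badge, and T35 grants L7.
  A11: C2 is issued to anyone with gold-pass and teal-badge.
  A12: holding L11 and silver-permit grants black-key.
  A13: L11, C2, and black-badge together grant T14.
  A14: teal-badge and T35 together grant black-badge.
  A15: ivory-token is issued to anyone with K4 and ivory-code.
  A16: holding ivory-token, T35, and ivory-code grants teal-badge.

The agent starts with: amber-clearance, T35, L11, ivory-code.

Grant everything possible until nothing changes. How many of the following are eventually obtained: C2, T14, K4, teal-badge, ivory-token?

5

Holding T35 and L11 grants K4 (A3).
Holding K4 and ivory-code grants ivory-token (A15).
Holding ivory-token and L11 grants gold-pass (A5).
Holding ivory-token, T35, and ivory-code grants teal-badge (A16).
Holding gold-pass and teal-badge grants C2 (A11).
Holding teal-badge and T35 grants black-badge (A14).
Holding L11, C2, and black-badge grants T14 (A13).
C2: reached.
T14: reached.
K4: reached.
teal-badge: reached.
ivory-token: reached.
All 5 are reached.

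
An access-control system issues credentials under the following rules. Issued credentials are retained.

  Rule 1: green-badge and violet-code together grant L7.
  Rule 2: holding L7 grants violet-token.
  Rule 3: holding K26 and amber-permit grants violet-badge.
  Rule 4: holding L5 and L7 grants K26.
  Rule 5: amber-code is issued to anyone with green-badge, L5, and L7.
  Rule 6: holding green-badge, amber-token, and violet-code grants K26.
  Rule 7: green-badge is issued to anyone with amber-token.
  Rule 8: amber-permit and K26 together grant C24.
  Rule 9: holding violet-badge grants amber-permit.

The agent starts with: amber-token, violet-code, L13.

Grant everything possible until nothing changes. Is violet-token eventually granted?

Yes

Holding amber-token grants green-badge (Rule 7).
Holding green-badge and violet-code grants L7 (Rule 1).
Holding L7 grants violet-token (Rule 2).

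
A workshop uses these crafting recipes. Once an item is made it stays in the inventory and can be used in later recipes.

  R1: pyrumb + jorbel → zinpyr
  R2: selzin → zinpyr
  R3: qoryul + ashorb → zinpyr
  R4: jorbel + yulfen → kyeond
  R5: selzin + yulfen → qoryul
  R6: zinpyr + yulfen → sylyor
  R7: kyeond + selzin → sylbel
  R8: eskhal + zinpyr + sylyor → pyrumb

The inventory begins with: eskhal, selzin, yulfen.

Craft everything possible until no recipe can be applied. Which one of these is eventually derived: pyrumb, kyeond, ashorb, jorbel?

pyrumb

selzin → zinpyr (R2).
zinpyr + yulfen → sylyor (R6).
Using R8, eskhal, zinpyr, and sylyor make pyrumb.
No rule produces ashorb, and it is not given. No rule produces jorbel, and it is not given. kyeond would need jorbel and yulfen (R4), but jorbel is never obtained.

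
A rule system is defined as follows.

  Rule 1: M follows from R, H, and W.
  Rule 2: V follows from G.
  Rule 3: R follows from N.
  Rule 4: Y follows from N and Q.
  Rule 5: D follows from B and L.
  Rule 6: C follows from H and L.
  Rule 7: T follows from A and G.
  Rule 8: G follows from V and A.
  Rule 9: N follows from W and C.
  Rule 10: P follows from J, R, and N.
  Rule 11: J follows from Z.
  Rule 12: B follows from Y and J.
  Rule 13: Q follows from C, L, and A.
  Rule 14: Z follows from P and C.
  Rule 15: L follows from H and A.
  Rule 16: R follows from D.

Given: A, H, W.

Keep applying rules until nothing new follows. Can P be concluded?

P would need J, R, and N (Rule 10), but J is never established.

No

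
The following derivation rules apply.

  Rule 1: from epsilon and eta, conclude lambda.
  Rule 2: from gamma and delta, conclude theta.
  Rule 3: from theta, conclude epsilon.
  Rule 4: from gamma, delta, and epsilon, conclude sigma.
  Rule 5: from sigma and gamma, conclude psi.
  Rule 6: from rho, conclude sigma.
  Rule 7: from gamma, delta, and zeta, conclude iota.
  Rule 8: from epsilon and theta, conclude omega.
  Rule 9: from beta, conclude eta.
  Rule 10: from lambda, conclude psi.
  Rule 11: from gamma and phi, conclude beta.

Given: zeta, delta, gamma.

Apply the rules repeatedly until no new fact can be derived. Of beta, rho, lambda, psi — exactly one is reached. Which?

psi

From gamma and delta, Rule 2 gives theta.
theta holds, so epsilon follows (Rule 3).
gamma, delta, and epsilon hold, so sigma follows (Rule 4).
sigma and gamma hold, so psi follows (Rule 5).
No rule produces rho, and it is not given. lambda would need epsilon and eta (Rule 1), but eta is never established. beta would need gamma and phi (Rule 11), but phi is never established.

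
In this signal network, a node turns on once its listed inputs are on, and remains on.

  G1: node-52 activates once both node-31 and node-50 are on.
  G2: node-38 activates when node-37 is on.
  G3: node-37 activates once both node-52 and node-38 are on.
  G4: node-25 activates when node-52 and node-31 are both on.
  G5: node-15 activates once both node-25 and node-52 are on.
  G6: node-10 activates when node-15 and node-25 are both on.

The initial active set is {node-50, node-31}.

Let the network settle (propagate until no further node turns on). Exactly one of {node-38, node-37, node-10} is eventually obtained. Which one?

node-10

node-31 and node-50 are on, so node-52 activates (G1).
node-52 and node-31 are on, so node-25 activates (G4).
G5: node-25 and node-52 on → node-15 on.
node-15 and node-25 are on, so node-10 activates (G6).
node-38 would need node-37 (G2), but node-37 never turns on. node-37 would need node-52 and node-38 (G3), but node-38 never turns on.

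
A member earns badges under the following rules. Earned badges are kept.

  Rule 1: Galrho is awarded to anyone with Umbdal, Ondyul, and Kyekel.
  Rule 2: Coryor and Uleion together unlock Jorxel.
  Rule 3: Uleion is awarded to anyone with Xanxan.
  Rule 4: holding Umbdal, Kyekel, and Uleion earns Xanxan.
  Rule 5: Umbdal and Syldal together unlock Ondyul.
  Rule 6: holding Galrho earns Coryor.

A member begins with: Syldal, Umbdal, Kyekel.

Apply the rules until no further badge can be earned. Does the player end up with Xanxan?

No

Xanxan would need Umbdal, Kyekel, and Uleion (Rule 4), but Uleion is never earned.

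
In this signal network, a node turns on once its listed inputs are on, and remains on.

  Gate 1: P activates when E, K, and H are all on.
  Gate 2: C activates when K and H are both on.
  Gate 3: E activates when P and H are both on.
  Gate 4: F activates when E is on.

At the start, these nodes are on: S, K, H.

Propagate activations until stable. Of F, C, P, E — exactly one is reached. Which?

C

K and H are on, so C activates (Gate 2).
E would need P and H (Gate 3), but P never turns on. F would need E (Gate 4), but E never turns on. P would need E, K, and H (Gate 1), but E never turns on.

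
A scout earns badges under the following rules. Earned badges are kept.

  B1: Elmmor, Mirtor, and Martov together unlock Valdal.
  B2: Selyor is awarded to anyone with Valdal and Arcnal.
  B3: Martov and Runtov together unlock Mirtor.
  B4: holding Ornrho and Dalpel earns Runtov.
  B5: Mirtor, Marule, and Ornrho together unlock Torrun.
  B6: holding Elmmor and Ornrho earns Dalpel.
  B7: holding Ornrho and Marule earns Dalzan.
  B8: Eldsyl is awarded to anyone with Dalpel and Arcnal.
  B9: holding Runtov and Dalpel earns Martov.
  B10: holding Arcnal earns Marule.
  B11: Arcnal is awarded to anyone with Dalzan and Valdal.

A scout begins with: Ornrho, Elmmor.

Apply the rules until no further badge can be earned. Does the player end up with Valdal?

With Elmmor and Ornrho, Dalpel is earned (B6).
With Ornrho and Dalpel, Runtov is earned (B4).
With Runtov and Dalpel, Martov is earned (B9).
With Martov and Runtov, Mirtor is earned (B3).
With Elmmor, Mirtor, and Martov, Valdal is earned (B1).

Yes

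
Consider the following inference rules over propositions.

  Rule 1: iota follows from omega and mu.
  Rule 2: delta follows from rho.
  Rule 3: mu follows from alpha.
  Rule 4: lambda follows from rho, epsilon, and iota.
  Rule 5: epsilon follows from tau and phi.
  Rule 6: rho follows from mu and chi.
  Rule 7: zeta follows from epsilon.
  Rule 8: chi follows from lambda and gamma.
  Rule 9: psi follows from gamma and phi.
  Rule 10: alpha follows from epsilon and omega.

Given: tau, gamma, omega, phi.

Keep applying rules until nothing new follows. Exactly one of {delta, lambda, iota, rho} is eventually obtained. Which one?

From tau and phi, Rule 5 gives epsilon.
From epsilon and omega, Rule 10 gives alpha.
alpha holds, so mu follows (Rule 3).
omega and mu hold, so iota follows (Rule 1).
delta would need rho (Rule 2), but rho is never established. rho would need mu and chi (Rule 6), but chi is never established. lambda would need rho, epsilon, and iota (Rule 4), but rho is never established.

iota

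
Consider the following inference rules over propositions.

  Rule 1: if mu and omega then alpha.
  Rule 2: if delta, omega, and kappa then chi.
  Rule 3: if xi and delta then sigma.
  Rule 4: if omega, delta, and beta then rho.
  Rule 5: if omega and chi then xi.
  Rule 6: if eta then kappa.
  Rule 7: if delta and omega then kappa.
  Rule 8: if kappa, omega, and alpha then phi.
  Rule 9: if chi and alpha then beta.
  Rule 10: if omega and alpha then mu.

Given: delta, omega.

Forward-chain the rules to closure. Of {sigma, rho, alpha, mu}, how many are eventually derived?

1

From delta and omega, Rule 7 gives kappa.
From delta, omega, and kappa, Rule 2 gives chi.
omega and chi hold, so xi follows (Rule 5).
From xi and delta, Rule 3 gives sigma.
sigma: reached.
rho would need omega, delta, and beta (Rule 4), but beta is never established.
alpha would need mu and omega (Rule 1), but mu is never established.
mu would need omega and alpha (Rule 10), but alpha is never established.
Reached: sigma — 1 of the 4.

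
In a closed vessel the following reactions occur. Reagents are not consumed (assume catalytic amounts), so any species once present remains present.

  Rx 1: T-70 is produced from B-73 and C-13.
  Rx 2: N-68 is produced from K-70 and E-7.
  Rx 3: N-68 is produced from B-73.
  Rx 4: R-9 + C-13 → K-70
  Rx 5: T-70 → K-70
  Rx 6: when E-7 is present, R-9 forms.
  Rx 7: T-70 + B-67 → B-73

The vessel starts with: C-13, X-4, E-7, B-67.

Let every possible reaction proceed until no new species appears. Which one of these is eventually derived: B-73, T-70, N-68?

E-7 present → R-9 forms (Rx 6).
R-9 and C-13 present → K-70 forms (Rx 4).
K-70 and E-7 present → N-68 forms (Rx 2).
B-73 would need T-70 and B-67 (Rx 7), but T-70 never forms. T-70 would need B-73 and C-13 (Rx 1), but B-73 never forms.

N-68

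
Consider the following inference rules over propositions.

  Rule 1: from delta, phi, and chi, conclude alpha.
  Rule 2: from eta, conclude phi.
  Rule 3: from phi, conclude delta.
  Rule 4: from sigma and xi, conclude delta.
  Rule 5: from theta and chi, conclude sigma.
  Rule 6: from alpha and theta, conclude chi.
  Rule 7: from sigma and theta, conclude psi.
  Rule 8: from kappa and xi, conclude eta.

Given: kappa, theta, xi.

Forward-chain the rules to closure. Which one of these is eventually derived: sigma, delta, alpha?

From kappa and xi, Rule 8 gives eta.
eta holds, so phi follows (Rule 2).
From phi, Rule 3 gives delta.
alpha would need delta, phi, and chi (Rule 1), but chi is never established. sigma would need theta and chi (Rule 5), but chi is never established.

delta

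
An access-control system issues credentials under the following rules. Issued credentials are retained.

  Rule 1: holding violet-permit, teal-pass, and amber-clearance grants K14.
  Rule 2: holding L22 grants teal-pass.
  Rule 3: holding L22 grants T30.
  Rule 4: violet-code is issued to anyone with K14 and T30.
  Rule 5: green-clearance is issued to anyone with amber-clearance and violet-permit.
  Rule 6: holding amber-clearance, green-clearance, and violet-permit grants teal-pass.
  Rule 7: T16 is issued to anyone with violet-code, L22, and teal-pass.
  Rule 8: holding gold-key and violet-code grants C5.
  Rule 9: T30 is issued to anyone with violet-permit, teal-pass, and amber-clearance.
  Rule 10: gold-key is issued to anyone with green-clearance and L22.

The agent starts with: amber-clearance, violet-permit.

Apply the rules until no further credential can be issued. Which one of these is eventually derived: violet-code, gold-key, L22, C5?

violet-code

Holding amber-clearance and violet-permit grants green-clearance (Rule 5).
Holding amber-clearance, green-clearance, and violet-permit grants teal-pass (Rule 6).
Holding violet-permit, teal-pass, and amber-clearance grants K14 (Rule 1).
Holding violet-permit, teal-pass, and amber-clearance grants T30 (Rule 9).
Holding K14 and T30 grants violet-code (Rule 4).
gold-key would need green-clearance and L22 (Rule 10), but L22 is never granted. C5 would need gold-key and violet-code (Rule 8), but gold-key is never granted. No rule produces L22, and it is not given.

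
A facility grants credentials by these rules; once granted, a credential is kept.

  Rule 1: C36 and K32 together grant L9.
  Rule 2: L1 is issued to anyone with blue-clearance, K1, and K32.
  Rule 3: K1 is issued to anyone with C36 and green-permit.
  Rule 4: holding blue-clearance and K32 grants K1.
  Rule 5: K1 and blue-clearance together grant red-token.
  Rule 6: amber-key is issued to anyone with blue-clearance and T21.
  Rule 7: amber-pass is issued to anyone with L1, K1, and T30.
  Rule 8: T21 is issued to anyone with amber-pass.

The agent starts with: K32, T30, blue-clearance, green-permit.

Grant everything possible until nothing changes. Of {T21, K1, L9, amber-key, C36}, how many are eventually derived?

3

Holding blue-clearance and K32 grants K1 (Rule 4).
Holding blue-clearance, K1, and K32 grants L1 (Rule 2).
Holding L1, K1, and T30 grants amber-pass (Rule 7).
Holding amber-pass grants T21 (Rule 8).
Holding blue-clearance and T21 grants amber-key (Rule 6).
T21: reached.
K1: reached.
L9 would need C36 and K32 (Rule 1), but C36 is never granted.
amber-key: reached.
No rule produces C36, and it is not given.
Reached: T21, K1, and amber-key — 3 of the 5.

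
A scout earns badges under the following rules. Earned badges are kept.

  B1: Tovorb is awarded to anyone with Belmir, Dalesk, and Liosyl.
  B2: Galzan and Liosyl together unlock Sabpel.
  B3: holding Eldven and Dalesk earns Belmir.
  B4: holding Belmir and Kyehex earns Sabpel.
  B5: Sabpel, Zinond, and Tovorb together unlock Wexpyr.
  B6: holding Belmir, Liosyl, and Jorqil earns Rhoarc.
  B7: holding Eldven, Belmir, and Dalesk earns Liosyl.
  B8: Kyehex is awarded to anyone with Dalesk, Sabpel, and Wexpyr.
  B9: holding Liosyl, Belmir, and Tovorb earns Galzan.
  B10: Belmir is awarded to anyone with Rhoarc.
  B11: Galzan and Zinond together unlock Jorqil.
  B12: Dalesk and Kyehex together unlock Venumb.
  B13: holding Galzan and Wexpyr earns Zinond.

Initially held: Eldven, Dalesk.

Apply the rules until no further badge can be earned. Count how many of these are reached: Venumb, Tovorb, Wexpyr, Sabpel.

With Eldven and Dalesk, Belmir is earned (B3).
With Eldven, Belmir, and Dalesk, Liosyl is earned (B7).
With Belmir, Dalesk, and Liosyl, Tovorb is earned (B1).
With Liosyl, Belmir, and Tovorb, Galzan is earned (B9).
With Galzan and Liosyl, Sabpel is earned (B2).
Venumb would need Dalesk and Kyehex (B12), but Kyehex is never earned.
Tovorb: reached.
Wexpyr would need Sabpel, Zinond, and Tovorb (B5), but Zinond is never earned.
Sabpel: reached.
Reached: Tovorb and Sabpel — 2 of the 4.

2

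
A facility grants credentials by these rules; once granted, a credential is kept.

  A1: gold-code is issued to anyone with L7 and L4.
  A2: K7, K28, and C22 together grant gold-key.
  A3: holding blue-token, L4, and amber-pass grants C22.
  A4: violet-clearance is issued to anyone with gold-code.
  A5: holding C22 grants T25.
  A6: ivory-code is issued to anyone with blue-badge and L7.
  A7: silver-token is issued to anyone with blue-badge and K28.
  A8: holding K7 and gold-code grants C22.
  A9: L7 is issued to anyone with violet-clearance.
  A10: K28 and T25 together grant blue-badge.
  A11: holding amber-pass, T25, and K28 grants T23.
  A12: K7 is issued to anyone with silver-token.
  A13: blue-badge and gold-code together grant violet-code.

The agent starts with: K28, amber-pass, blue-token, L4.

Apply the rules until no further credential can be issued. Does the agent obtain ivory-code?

No

ivory-code would need blue-badge and L7 (A6), but L7 is never granted.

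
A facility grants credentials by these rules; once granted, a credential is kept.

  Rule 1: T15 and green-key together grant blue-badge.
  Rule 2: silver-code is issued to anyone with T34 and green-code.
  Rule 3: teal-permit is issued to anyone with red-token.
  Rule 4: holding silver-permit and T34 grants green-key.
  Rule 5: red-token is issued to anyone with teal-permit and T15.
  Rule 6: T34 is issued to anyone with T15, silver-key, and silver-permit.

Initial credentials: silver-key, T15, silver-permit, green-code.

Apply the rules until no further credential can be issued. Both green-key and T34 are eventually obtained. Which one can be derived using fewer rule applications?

T34: Holding T15, silver-key, and silver-permit grants T34 (Rule 6). [1 rule application]
green-key: Holding T15, silver-key, and silver-permit grants T34 (Rule 6). Holding silver-permit and T34 grants green-key (Rule 4). [2 rule applications]
T34 needs fewer.

T34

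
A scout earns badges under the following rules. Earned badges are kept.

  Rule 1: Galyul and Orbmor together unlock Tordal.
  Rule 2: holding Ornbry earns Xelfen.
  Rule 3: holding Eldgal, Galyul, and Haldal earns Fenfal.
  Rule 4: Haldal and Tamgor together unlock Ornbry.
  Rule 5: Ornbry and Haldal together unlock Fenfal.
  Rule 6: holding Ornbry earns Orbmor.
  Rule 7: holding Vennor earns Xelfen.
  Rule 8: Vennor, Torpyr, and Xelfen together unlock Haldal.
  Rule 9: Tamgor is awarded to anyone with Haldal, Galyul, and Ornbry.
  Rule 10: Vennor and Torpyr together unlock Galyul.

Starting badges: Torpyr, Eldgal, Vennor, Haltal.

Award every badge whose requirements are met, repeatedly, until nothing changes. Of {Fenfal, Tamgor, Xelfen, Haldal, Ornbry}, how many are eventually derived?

3

With Vennor and Torpyr, Galyul is earned (Rule 10).
With Vennor, Xelfen is earned (Rule 7).
With Vennor, Torpyr, and Xelfen, Haldal is earned (Rule 8).
With Eldgal, Galyul, and Haldal, Fenfal is earned (Rule 3).
Fenfal: reached.
Tamgor would need Haldal, Galyul, and Ornbry (Rule 9), but Ornbry is never earned.
Xelfen: reached.
Haldal: reached.
Ornbry would need Haldal and Tamgor (Rule 4), but Tamgor is never earned.
Reached: Fenfal, Xelfen, and Haldal — 3 of the 5.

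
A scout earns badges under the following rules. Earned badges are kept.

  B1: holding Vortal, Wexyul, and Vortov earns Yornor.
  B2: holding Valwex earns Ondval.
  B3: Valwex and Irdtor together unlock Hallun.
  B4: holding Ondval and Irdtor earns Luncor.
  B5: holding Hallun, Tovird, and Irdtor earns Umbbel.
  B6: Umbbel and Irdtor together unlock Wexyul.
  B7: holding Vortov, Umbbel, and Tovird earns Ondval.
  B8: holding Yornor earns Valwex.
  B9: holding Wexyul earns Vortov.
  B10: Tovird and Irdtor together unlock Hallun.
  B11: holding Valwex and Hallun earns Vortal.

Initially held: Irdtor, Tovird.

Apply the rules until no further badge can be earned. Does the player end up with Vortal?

No

Vortal would need Valwex and Hallun (B11), but Valwex is never earned.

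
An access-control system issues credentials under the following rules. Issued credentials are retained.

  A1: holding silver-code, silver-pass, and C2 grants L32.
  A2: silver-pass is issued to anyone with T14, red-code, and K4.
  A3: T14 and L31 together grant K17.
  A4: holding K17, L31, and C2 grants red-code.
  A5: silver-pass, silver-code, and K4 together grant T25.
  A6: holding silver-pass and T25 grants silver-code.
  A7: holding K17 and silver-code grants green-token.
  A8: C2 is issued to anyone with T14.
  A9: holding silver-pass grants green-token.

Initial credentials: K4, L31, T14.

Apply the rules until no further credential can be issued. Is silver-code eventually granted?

No

silver-code would need silver-pass and T25 (A6), but T25 is never granted.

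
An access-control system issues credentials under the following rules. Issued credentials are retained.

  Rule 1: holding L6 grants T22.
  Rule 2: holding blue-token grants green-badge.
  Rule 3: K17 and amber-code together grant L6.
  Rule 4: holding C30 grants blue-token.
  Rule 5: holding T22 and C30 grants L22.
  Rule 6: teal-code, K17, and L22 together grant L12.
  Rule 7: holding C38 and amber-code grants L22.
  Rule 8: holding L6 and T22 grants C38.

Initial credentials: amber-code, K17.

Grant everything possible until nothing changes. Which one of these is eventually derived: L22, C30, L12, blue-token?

Holding K17 and amber-code grants L6 (Rule 3).
Holding L6 grants T22 (Rule 1).
Holding L6 and T22 grants C38 (Rule 8).
Holding C38 and amber-code grants L22 (Rule 7).
blue-token would need C30 (Rule 4), but C30 is never granted. L12 would need teal-code, K17, and L22 (Rule 6), but teal-code is never granted. No rule produces C30, and it is not given.

L22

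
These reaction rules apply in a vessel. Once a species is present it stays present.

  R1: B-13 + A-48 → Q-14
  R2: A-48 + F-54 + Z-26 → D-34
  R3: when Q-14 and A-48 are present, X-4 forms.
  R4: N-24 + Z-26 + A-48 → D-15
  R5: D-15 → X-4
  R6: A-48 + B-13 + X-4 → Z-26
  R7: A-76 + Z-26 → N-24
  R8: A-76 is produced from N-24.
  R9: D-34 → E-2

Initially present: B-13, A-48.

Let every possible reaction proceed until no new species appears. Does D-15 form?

D-15 would need N-24, Z-26, and A-48 (R4), but N-24 never forms.

No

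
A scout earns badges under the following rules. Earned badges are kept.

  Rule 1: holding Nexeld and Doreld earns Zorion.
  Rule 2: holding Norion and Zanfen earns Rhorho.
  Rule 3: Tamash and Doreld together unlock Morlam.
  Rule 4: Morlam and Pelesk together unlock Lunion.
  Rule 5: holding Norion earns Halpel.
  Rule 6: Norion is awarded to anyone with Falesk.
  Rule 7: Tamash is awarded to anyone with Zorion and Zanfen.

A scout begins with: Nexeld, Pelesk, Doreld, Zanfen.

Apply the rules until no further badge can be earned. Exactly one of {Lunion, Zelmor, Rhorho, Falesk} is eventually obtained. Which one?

With Nexeld and Doreld, Zorion is earned (Rule 1).
With Zorion and Zanfen, Tamash is earned (Rule 7).
With Tamash and Doreld, Morlam is earned (Rule 3).
With Morlam and Pelesk, Lunion is earned (Rule 4).
No rule produces Falesk, and it is not given. Rhorho would need Norion and Zanfen (Rule 2), but Norion is never earned. No rule produces Zelmor, and it is not given.

Lunion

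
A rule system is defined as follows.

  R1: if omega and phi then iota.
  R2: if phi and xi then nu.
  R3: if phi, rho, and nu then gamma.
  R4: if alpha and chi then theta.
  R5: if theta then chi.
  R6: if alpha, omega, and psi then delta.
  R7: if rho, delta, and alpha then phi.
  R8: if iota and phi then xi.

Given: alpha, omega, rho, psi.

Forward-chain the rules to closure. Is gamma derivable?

From alpha, omega, and psi, R6 gives delta.
From rho, delta, and alpha, R7 gives phi.
From omega and phi, R1 gives iota.
iota and phi hold, so xi follows (R8).
phi and xi hold, so nu follows (R2).
phi, rho, and nu hold, so gamma follows (R3).

Yes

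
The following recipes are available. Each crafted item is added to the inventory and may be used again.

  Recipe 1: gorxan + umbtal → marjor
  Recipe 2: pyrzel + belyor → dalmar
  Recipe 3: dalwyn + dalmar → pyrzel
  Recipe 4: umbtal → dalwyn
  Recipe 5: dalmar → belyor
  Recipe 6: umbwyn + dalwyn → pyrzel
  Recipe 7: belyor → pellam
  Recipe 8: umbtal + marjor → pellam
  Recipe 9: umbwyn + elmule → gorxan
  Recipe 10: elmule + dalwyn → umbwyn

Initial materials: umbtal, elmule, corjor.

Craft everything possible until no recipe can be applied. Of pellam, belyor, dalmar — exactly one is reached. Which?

umbtal → dalwyn (Recipe 4).
elmule + dalwyn → umbwyn (Recipe 10).
umbwyn + elmule → gorxan (Recipe 9).
gorxan + umbtal → marjor (Recipe 1).
Using Recipe 8, umbtal and marjor make pellam.
belyor would need dalmar (Recipe 5), but dalmar is never obtained. dalmar would need pyrzel and belyor (Recipe 2), but belyor is never obtained.

pellam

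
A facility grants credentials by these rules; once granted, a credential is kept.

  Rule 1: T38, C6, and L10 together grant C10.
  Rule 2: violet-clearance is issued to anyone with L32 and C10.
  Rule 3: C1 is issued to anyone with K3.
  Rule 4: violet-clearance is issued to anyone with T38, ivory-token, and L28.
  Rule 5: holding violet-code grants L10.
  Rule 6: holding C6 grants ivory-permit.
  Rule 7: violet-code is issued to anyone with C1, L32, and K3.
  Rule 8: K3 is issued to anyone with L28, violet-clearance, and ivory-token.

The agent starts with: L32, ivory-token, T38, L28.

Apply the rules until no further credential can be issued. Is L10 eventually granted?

Yes

Holding T38, ivory-token, and L28 grants violet-clearance (Rule 4).
Holding L28, violet-clearance, and ivory-token grants K3 (Rule 8).
Holding K3 grants C1 (Rule 3).
Holding C1, L32, and K3 grants violet-code (Rule 7).
Holding violet-code grants L10 (Rule 5).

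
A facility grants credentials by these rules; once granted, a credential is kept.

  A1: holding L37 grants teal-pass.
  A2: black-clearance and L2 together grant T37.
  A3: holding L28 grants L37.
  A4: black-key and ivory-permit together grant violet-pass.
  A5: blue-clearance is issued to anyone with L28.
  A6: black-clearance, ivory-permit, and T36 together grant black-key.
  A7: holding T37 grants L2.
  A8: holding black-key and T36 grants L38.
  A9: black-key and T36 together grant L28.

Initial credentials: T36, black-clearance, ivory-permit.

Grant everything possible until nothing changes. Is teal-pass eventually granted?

Yes

Holding black-clearance, ivory-permit, and T36 grants black-key (A6).
Holding black-key and T36 grants L28 (A9).
Holding L28 grants L37 (A3).
Holding L37 grants teal-pass (A1).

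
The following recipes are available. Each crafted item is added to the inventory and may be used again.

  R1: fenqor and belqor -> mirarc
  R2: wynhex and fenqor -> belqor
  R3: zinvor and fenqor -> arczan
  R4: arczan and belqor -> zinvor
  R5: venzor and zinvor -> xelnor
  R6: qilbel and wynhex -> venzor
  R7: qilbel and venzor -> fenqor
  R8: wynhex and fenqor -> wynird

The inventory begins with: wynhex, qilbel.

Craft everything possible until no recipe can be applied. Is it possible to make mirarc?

Yes

qilbel and wynhex -> venzor (R6).
Using R7, qilbel and venzor make fenqor.
wynhex and fenqor -> belqor (R2).
fenqor and belqor -> mirarc (R1).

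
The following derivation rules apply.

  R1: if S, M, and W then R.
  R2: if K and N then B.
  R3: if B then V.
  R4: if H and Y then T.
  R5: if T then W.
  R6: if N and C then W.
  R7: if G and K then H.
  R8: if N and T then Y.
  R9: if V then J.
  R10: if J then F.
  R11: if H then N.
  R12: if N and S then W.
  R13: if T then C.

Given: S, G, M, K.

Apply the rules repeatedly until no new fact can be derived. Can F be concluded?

Yes

From G and K, R7 gives H.
H holds, so N follows (R11).
K and N hold, so B follows (R2).
B holds, so V follows (R3).
V holds, so J follows (R9).
J holds, so F follows (R10).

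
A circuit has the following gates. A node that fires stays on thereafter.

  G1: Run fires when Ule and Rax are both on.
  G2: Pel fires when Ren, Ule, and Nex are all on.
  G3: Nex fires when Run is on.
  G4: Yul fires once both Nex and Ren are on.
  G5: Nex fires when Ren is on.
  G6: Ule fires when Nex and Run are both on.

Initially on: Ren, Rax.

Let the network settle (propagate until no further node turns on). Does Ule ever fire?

No

Ule would need Nex and Run (G6), but Run never turns on.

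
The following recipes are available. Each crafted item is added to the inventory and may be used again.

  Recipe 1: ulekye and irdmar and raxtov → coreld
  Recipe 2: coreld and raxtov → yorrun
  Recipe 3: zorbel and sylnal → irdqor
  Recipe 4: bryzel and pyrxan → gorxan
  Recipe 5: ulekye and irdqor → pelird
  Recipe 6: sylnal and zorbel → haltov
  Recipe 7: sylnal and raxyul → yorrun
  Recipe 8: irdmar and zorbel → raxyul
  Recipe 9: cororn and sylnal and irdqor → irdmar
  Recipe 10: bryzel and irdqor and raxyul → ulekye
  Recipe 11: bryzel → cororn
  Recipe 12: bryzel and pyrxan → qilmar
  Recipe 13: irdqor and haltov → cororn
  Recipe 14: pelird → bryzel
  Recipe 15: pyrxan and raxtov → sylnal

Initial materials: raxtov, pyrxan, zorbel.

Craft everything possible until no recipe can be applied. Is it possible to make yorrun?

Using Recipe 15, pyrxan and raxtov make sylnal.
Using Recipe 6, sylnal and zorbel make haltov.
Using Recipe 3, zorbel and sylnal make irdqor.
Using Recipe 13, irdqor and haltov make cororn.
Using Recipe 9, cororn, sylnal, and irdqor make irdmar.
Using Recipe 8, irdmar and zorbel make raxyul.
Using Recipe 7, sylnal and raxyul make yorrun.

Yes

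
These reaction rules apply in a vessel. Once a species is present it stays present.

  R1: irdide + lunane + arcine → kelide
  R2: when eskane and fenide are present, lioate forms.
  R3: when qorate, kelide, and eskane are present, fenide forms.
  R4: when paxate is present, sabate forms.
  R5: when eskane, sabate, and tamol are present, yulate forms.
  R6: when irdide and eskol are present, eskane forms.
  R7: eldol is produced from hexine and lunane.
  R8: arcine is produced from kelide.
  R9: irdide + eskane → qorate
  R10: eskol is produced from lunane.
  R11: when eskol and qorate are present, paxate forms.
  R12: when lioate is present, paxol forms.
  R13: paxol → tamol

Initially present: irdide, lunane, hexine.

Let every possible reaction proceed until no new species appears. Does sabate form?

Yes

lunane present → eskol forms (R10).
irdide and eskol present → eskane forms (R6).
irdide and eskane present → qorate forms (R9).
eskol and qorate present → paxate forms (R11).
paxate present → sabate forms (R4).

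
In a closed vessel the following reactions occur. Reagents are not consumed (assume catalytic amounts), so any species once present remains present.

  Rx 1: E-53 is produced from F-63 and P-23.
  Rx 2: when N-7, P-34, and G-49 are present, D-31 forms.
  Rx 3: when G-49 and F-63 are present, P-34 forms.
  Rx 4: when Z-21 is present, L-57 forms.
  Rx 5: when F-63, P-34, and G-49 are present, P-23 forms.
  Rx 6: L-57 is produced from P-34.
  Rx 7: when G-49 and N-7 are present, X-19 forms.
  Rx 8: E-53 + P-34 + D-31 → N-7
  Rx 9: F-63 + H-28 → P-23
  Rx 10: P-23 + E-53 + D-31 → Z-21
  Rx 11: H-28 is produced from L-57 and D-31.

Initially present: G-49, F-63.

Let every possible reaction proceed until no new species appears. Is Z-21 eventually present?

Z-21 would need P-23, E-53, and D-31 (Rx 10), but D-31 never forms.

No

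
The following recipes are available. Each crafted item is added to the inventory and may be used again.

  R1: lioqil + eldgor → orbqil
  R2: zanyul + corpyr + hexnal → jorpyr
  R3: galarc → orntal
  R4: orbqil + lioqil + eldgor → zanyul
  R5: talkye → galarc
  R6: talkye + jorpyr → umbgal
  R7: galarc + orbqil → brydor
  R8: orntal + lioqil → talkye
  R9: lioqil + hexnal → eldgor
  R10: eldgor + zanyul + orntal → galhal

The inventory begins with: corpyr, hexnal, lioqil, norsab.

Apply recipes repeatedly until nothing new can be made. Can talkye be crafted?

No

talkye would need orntal and lioqil (R8), but orntal is never obtained.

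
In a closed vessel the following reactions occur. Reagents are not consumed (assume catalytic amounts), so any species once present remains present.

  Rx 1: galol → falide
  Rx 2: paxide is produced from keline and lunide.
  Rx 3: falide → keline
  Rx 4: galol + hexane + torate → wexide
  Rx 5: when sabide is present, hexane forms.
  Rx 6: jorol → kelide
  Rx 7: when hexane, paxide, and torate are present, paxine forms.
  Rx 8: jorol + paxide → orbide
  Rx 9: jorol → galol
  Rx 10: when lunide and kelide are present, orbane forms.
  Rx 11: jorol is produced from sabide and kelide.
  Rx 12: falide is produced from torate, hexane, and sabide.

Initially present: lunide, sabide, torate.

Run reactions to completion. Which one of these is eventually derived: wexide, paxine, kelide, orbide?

paxine

sabide present → hexane forms (Rx 5).
torate, hexane, and sabide present → falide forms (Rx 12).
falide present → keline forms (Rx 3).
keline and lunide present → paxide forms (Rx 2).
hexane, paxide, and torate present → paxine forms (Rx 7).
orbide would need jorol and paxide (Rx 8), but jorol never forms. kelide would need jorol (Rx 6), but jorol never forms. wexide would need galol, hexane, and torate (Rx 4), but galol never forms.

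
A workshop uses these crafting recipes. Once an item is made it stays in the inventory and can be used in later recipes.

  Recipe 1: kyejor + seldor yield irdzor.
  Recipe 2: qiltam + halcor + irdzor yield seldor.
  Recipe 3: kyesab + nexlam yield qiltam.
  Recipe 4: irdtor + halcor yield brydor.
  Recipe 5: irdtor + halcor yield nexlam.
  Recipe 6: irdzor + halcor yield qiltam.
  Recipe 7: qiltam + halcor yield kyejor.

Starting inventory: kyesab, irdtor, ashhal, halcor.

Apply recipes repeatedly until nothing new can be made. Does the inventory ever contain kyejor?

Yes

Using Recipe 5, irdtor and halcor make nexlam.
Using Recipe 3, kyesab and nexlam make qiltam.
qiltam + halcor → kyejor (Recipe 7).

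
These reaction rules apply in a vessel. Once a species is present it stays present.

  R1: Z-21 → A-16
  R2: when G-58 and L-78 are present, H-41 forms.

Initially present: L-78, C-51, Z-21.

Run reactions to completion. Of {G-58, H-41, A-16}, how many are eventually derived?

1

Z-21 present → A-16 forms (R1).
No rule produces G-58, and it is not given.
H-41 would need G-58 and L-78 (R2), but G-58 never forms.
A-16: reached.
Reached: A-16 — 1 of the 3.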